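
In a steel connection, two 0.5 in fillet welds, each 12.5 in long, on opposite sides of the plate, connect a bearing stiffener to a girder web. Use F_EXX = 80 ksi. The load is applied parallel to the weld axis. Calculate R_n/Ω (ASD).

R_n/Ω ≈ 212 kips

Effective throat t_e = 0.707 × 0.5 = 0.3535 in.
Total length L = 25 in; A_we = 0.3535 × 25 = 8.838 in².
F_nw = 0.6 F_EXX = 0.6 × 80 = 48 ksi.
R_n = 48 × 8.838 = 424.2 kips; R_n/Ω = 424.2/2.0 = 212.1 kips.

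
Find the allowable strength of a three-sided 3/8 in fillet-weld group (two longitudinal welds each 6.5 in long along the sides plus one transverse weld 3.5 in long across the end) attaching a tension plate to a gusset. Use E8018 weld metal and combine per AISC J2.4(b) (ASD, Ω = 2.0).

R_n/Ω ≈ 105 kips

E80XX → F_EXX = 80 ksi.
t_e = 0.707 × 0.375 = 0.2651 in.
R_nwl = 0.6 × 80 × 0.2651 × 13 = 165.4 kips (longitudinal, 2 welds).
R_nwt = 0.6 × 80 × 0.2651 × 3.5 = 44.54 kips (transverse, base value).
(i) R_nwl + R_nwt = 210 kips; (ii) 0.85 R_nwl + 1.5 R_nwt = 207.4 kips.
R_n = max = 210 kips [governs: (i)]; R_n/Ω = 105 kips.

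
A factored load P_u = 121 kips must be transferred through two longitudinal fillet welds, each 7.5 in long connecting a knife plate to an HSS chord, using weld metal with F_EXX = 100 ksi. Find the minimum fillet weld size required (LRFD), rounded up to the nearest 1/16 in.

Total weld length L = 15 in.
Required throat t_e = P_u / (φ × 0.6 F_EXX × L) = 121 / (0.75 × 0.6 × 100 × 15) = 0.1793 in.
Required leg w = t_e / 0.707 = 0.2535 in → use 5/16 in.

w = 5/16 in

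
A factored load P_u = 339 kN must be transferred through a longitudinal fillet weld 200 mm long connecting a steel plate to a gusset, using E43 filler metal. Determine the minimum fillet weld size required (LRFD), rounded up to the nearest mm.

w = 13 mm

E43XX → F_EXX = 430 MPa.
Total weld length L = 200 mm.
Required throat t_e = P_u / (φ × 0.6 F_EXX × L) = 339 / (0.75 × 0.6 × 430 × 200 × 10⁻³) = 8.76 mm.
Required leg w = t_e / 0.707 = 12.39 mm → use 13 mm.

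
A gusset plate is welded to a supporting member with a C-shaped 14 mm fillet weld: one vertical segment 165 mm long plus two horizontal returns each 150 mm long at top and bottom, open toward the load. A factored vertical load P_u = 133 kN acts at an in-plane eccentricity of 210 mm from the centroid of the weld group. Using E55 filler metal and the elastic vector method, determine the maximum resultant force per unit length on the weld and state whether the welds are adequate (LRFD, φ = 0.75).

E55XX → F_EXX = 550 MPa.
Total weld length L_w = 465 mm. Treat welds as unit-width lines.
Centroid: x̄ = 2×150×75 / 465 = 48.39 mm from the vertical weld.
Polar moment about centroid: J = I_x + I_y = [165³/12 + 2×150×82.5²] + [165×48.39² + 2(150³/12 + 150×26.61²)] = 3578000 mm³.
Direct shear f_v = P/L_w = 133×10³ / 465 = 286 N/mm (vertical).
Torsion M = P·e = 133×10³ × 210 = 27930000 N·mm.
Critical point at (x, y) = (101.6, 82.5) from centroid. f_tx = M·y/J = 644.1 N/mm; f_ty = M·x/J = 793.3 N/mm.
Resultant f_max = √[f_tx² + (f_v + f_ty)²] = √[644.1² + (286 + 793.3)²] = 1257 N/mm.
Capacity per unit length: φr_n = 0.75 × 0.6 × 550 × (0.707 × 14) = 2450 N/mm.
1257 ≤ 2450 → adequate.

f_max ≈ 1260 N/mm; adequate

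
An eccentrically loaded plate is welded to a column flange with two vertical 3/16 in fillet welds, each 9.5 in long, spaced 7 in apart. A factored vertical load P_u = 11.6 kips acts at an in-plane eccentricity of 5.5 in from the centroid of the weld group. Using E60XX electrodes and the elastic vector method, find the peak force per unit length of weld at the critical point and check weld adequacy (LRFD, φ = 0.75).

f_max ≈ 1.45 kip/in; adequate

E60XX → F_EXX = 60 ksi.
Total weld length L_w = 19 in. Treat welds as unit-width lines.
Polar moment about centroid: J = 2[d³/12 + d(b/2)²] = 2[9.5³/12 + 9.5×3.5²] = 375.6 in³.
Direct shear f_v = P/L_w = 11.6 / 19 = 0.6105 kip/in (vertical).
Torsion M = P·e = 11.6 × 5.5 = 63.8 kip·in.
Critical point at (x, y) = (3.5, 4.75) from centroid. f_tx = M·y/J = 0.8067 kip/in; f_ty = M·x/J = 0.5944 kip/in.
Resultant f_max = √[f_tx² + (f_v + f_ty)²] = √[0.8067² + (0.6105 + 0.5944)²] = 1.45 kip/in.
Capacity per unit length: φr_n = 0.75 × 0.6 × 60 × (0.707 × 0.1875) = 3.579 kip/in.
1.45 ≤ 3.579 → adequate.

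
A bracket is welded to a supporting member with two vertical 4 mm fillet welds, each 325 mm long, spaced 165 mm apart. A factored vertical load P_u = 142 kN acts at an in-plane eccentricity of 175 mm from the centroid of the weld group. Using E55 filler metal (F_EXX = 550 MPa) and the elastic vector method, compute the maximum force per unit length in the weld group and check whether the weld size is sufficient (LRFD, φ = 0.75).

Total weld length L_w = 650 mm. Treat welds as unit-width lines.
Polar moment about centroid: J = 2[d³/12 + d(b/2)²] = 2[325³/12 + 325×82.5²] = 10150000 mm³.
Direct shear f_v = P/L_w = 142×10³ / 650 = 218.5 N/mm (vertical).
Torsion M = P·e = 142×10³ × 175 = 24850000 N·mm.
Critical point at (x, y) = (82.5, 162.5) from centroid. f_tx = M·y/J = 398 N/mm; f_ty = M·x/J = 202.1 N/mm.
Resultant f_max = √[f_tx² + (f_v + f_ty)²] = √[398² + (218.5 + 202.1)²] = 579 N/mm.
Capacity per unit length: φr_n = 0.75 × 0.6 × 550 × (0.707 × 4) = 699.9 N/mm.
579 ≤ 699.9 → adequate.

f_max ≈ 579 N/mm; adequate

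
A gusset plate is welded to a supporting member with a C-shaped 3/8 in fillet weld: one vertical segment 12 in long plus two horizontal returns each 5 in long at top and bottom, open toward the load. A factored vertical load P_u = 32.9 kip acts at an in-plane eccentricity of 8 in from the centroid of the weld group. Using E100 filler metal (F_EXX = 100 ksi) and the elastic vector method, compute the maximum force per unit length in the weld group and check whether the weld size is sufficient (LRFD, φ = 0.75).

f_max ≈ 4.36 kip/in; adequate

Total weld length L_w = 22 in. Treat welds as unit-width lines.
Centroid: x̄ = 2×5×2.5 / 22 = 1.136 in from the vertical weld.
Polar moment about centroid: J = I_x + I_y = [12³/12 + 2×5×6²] + [12×1.136² + 2(5³/12 + 5×1.364²)] = 558.9 in³.
Direct shear f_v = P/L_w = 32.9 / 22 = 1.495 kip/in (vertical).
Torsion M = P·e = 32.9 × 8 = 263.2 kip·in.
Critical point at (x, y) = (3.864, 6) from centroid. f_tx = M·y/J = 2.825 kip/in; f_ty = M·x/J = 1.819 kip/in.
Resultant f_max = √[f_tx² + (f_v + f_ty)²] = √[2.825² + (1.495 + 1.819)²] = 4.356 kip/in.
Capacity per unit length: φr_n = 0.75 × 0.6 × 100 × (0.707 × 0.375) = 11.93 kip/in.
4.356 ≤ 11.93 → adequate.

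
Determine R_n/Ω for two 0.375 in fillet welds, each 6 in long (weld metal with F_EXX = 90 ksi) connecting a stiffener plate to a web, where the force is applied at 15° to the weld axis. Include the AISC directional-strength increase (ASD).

R_n/Ω ≈ 91.6 kip

t_e = 0.707 × 0.375 = 0.2651 in; A_we = 0.2651 × 12 = 3.181 in².
Directional factor: 1.0 + 0.5 sin^1.5(15°) = 1.066.
F_nw = 0.6 × 90 × 1.066 = 57.56 ksi.
R_n/Ω = (57.56 × 3.181) / 2.0 = 91.56 kip.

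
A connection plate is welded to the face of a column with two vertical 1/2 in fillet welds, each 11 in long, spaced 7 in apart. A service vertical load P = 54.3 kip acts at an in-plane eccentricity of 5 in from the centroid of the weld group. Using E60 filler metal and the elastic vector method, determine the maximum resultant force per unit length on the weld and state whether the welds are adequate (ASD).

E60XX → F_EXX = 60 ksi.
Total weld length L_w = 22 in. Treat welds as unit-width lines.
Polar moment about centroid: J = 2[d³/12 + d(b/2)²] = 2[11³/12 + 11×3.5²] = 491.3 in³.
Direct shear f_v = P/L_w = 54.3 / 22 = 2.468 kip/in (vertical).
Torsion M = P·e = 54.3 × 5 = 271.5 kip·in.
Critical point at (x, y) = (3.5, 5.5) from centroid. f_tx = M·y/J = 3.039 kip/in; f_ty = M·x/J = 1.934 kip/in.
Resultant f_max = √[f_tx² + (f_v + f_ty)²] = √[3.039² + (2.468 + 1.934)²] = 5.349 kip/in.
Capacity per unit length: r_n/Ω = (1/2.0) × 0.6 × 60 × (0.707 × 0.5) = 6.363 kip/in.
5.349 ≤ 6.363 → adequate.

f_max ≈ 5.35 kip/in; adequate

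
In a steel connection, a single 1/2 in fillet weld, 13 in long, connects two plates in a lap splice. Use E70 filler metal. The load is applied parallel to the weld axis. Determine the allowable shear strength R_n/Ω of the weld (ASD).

R_n/Ω ≈ 96.5 kips

E70XX → F_EXX = 70 ksi.
Effective throat t_e = 0.707 × 0.5 = 0.3535 in.
Total length L = 13 in; A_we = 0.3535 × 13 = 4.595 in².
F_nw = 0.6 F_EXX = 0.6 × 70 = 42 ksi.
R_n = 42 × 4.595 = 193 kips; R_n/Ω = 193/2.0 = 96.51 kips.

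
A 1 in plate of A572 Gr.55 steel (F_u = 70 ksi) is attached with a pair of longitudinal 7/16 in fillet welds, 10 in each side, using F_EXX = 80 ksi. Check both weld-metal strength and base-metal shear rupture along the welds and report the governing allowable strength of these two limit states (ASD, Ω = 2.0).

t_e = 0.707 × 0.4375 = 0.3093 in; L = 20 in.
Weld metal: R_n/Ω = (1/2.0) × 0.6 × 80 × 0.3093 × 20 = 148.5 kip.
Base metal (shear rupture): R_n/Ω = (1/2.0) × 0.6 × 70 × 1 × 20 = 420 kip.
Governing: weld metal.

R_n/Ω ≈ 148 kip (weld metal governs)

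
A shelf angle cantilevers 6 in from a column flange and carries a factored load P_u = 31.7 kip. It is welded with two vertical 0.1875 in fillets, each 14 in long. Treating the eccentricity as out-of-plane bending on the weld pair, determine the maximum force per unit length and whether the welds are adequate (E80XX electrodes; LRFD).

E80XX → F_EXX = 80 ksi.
L_w = 2 × 14 = 28 in; section modulus (unit throat) S = 2 × L²/6 = 65.33 in².
Direct shear f_v = P/L_w = 31.7/28 = 1.132 kip/in.
Moment M = P × e = 31.7 × 6 = 190.2 kip·in; bending f_b = M/S = 2.911 kip/in.
f_max = √(f_v² + f_b²) = √(1.132² + 2.911²) = 3.124 kip/in.
φr_n = 0.75 × 0.6 × 80 × (0.707 × 0.1875) = 4.772 kip/in → adequate.

f_max ≈ 3.12 kip/in; adequate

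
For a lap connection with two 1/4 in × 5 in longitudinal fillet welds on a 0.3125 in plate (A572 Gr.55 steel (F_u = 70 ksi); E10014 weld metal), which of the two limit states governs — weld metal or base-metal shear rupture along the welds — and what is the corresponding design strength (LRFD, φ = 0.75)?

E100XX → F_EXX = 100 ksi.
t_e = 0.707 × 0.25 = 0.1767 in; L = 10 in.
Weld metal: φR_n = 0.75 × 0.6 × 100 × 0.1767 × 10 = 79.54 kips.
Base metal (shear rupture): φR_n = 0.75 × 0.6 × 70 × 0.3125 × 10 = 98.44 kips.
Governing: weld metal.

φR_n ≈ 79.5 kips (weld metal governs)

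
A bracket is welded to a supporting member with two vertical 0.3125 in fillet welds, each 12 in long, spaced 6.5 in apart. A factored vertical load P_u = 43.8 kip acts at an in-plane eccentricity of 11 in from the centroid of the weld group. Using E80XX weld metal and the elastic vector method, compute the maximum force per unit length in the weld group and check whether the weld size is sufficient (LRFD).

f_max ≈ 7.12 kip/in; adequate

E80XX → F_EXX = 80 ksi.
Total weld length L_w = 24 in. Treat welds as unit-width lines.
Polar moment about centroid: J = 2[d³/12 + d(b/2)²] = 2[12³/12 + 12×3.25²] = 541.5 in³.
Direct shear f_v = P/L_w = 43.8 / 24 = 1.825 kip/in (vertical).
Torsion M = P·e = 43.8 × 11 = 481.8 kip·in.
Critical point at (x, y) = (3.25, 6) from centroid. f_tx = M·y/J = 5.339 kip/in; f_ty = M·x/J = 2.892 kip/in.
Resultant f_max = √[f_tx² + (f_v + f_ty)²] = √[5.339² + (1.825 + 2.892)²] = 7.124 kip/in.
Capacity per unit length: φr_n = 0.75 × 0.6 × 80 × (0.707 × 0.3125) = 7.954 kip/in.
7.124 ≤ 7.954 → adequate.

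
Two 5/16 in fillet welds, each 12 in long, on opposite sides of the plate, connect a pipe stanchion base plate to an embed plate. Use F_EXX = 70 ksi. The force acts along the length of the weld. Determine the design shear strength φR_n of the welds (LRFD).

Effective throat t_e = 0.707 × 0.3125 = 0.2209 in.
Total length L = 24 in; A_we = 0.2209 × 24 = 5.302 in².
F_nw = 0.6 F_EXX = 0.6 × 70 = 42 ksi.
φR_n = 0.75 × 42 × 5.302 = 167 kips.

φR_n ≈ 167 kips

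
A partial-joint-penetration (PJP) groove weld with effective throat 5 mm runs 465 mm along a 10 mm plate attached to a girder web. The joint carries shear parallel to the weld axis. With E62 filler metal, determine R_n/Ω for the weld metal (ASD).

R_n/Ω ≈ 432 kN

E62XX → F_EXX = 620 MPa.
Effective throat (given) t_e = 5 mm.
A_we = 5 × 465 = 2325 mm².
F_nw = 0.6 F_EXX = 372 MPa.
R_n/Ω = (372 × 2325) / 2.0 × 10⁻³ = 432.4 kN.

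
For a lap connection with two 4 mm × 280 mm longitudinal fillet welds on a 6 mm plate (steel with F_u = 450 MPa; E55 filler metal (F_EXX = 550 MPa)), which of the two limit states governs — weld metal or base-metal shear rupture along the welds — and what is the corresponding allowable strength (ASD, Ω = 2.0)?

R_n/Ω ≈ 261 kN (weld metal governs)

t_e = 0.707 × 4 = 2.828 mm; L = 560 mm.
Weld metal: R_n/Ω = (1/2.0) × 0.6 × 550 × 2.828 × 560 × 10⁻³ = 261.3 kN.
Base metal (shear rupture): R_n/Ω = (1/2.0) × 0.6 × 450 × 6 × 560 × 10⁻³ = 453.6 kN.
Governing: weld metal.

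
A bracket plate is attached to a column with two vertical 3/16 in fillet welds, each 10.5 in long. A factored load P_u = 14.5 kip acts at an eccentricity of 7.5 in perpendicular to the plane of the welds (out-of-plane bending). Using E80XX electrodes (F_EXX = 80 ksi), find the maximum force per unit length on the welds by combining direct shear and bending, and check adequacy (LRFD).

f_max ≈ 3.04 kip/in; adequate

L_w = 2 × 10.5 = 21 in; section modulus (unit throat) S = 2 × L²/6 = 36.75 in².
Direct shear f_v = P/L_w = 14.5/21 = 0.6905 kip/in.
Moment M = P × e = 14.5 × 7.5 = 108.75 kip·in; bending f_b = M/S = 2.959 kip/in.
f_max = √(f_v² + f_b²) = √(0.6905² + 2.959²) = 3.039 kip/in.
φr_n = 0.75 × 0.6 × 80 × (0.707 × 0.1875) = 4.772 kip/in → adequate.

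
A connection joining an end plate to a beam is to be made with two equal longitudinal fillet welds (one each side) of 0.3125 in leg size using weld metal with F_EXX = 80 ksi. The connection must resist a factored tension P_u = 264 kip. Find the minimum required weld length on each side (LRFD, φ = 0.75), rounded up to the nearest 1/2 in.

L = 17 in on each side

Throat t_e = 0.707 × 0.3125 = 0.2209 in.
φr_n = 0.75 × 0.6 × 80 × 0.2209 = 7.954 kip/in.
L_req = P_u / φr_n = 264 / 7.954 = 33.19 in total.
Per side: 33.19 / 2 = 16.6 in.
Round up → use L = 17 in on each side.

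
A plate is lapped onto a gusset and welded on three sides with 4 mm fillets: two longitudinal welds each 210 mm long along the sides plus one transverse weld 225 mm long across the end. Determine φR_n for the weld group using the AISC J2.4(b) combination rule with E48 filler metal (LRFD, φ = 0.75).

φR_n ≈ 424 kN

E48XX → F_EXX = 480 MPa.
t_e = 0.707 × 4 = 2.828 mm.
R_nwl = 0.6 × 480 × 2.828 × 420 × 10⁻³ = 342.1 kN (longitudinal, 2 welds).
R_nwt = 0.6 × 480 × 2.828 × 225 × 10⁻³ = 183.3 kN (transverse, base value).
(i) R_nwl + R_nwt = 525.3 kN; (ii) 0.85 R_nwl + 1.5 R_nwt = 565.6 kN.
R_n = max = 565.6 kN [governs: (ii)]; φR_n = 424.2 kN.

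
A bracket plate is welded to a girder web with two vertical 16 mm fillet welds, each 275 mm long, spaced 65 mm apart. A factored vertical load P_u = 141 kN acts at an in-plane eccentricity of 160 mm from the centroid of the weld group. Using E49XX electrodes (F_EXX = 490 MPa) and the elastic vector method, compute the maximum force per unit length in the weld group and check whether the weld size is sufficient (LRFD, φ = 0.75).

f_max ≈ 883 N/mm; adequate

Total weld length L_w = 550 mm. Treat welds as unit-width lines.
Polar moment about centroid: J = 2[d³/12 + d(b/2)²] = 2[275³/12 + 275×32.5²] = 4047000 mm³.
Direct shear f_v = P/L_w = 141×10³ / 550 = 256.4 N/mm (vertical).
Torsion M = P·e = 141×10³ × 160 = 22560000 N·mm.
Critical point at (x, y) = (32.5, 137.5) from centroid. f_tx = M·y/J = 766.5 N/mm; f_ty = M·x/J = 181.2 N/mm.
Resultant f_max = √[f_tx² + (f_v + f_ty)²] = √[766.5² + (256.4 + 181.2)²] = 882.6 N/mm.
Capacity per unit length: φr_n = 0.75 × 0.6 × 490 × (0.707 × 16) = 2494 N/mm.
882.6 ≤ 2494 → adequate.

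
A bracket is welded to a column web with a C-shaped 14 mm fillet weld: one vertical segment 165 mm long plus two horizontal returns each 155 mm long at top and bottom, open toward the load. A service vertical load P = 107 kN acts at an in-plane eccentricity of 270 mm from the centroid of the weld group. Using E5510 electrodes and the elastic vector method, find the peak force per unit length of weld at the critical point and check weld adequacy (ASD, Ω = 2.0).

E55XX → F_EXX = 550 MPa.
Total weld length L_w = 475 mm. Treat welds as unit-width lines.
Centroid: x̄ = 2×155×77.5 / 475 = 50.58 mm from the vertical weld.
Polar moment about centroid: J = I_x + I_y = [165³/12 + 2×155×82.5²] + [165×50.58² + 2(155³/12 + 155×26.92²)] = 3752000 mm³.
Direct shear f_v = P/L_w = 107×10³ / 475 = 225.3 N/mm (vertical).
Torsion M = P·e = 107×10³ × 270 = 28890000 N·mm.
Critical point at (x, y) = (104.4, 82.5) from centroid. f_tx = M·y/J = 635.3 N/mm; f_ty = M·x/J = 804.1 N/mm.
Resultant f_max = √[f_tx² + (f_v + f_ty)²] = √[635.3² + (225.3 + 804.1)²] = 1210 N/mm.
Capacity per unit length: r_n/Ω = (1/2.0) × 0.6 × 550 × (0.707 × 14) = 1633 N/mm.
1210 ≤ 1633 → adequate.

f_max ≈ 1210 N/mm; adequate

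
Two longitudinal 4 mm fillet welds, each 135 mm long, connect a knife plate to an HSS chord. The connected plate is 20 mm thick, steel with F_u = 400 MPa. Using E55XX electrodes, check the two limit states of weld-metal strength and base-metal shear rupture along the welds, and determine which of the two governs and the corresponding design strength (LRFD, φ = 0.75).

E55XX → F_EXX = 550 MPa.
t_e = 0.707 × 4 = 2.828 mm; L = 270 mm.
Weld metal: φR_n = 0.75 × 0.6 × 550 × 2.828 × 270 × 10⁻³ = 189 kN.
Base metal (shear rupture): φR_n = 0.75 × 0.6 × 400 × 20 × 270 × 10⁻³ = 972 kN.
Governing: weld metal.

φR_n ≈ 189 kN (weld metal governs)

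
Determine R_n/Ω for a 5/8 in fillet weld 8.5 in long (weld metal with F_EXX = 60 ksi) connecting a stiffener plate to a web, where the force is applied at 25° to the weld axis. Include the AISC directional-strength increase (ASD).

t_e = 0.707 × 0.625 = 0.4419 in; A_we = 0.4419 × 8.5 = 3.756 in².
Directional factor: 1.0 + 0.5 sin^1.5(25°) = 1.137.
F_nw = 0.6 × 60 × 1.137 = 40.95 ksi.
R_n/Ω = (40.95 × 3.756) / 2.0 = 76.89 kips.

R_n/Ω ≈ 76.9 kips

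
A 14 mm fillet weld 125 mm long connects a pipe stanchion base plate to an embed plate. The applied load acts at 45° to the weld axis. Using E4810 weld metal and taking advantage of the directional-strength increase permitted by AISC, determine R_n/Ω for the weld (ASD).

R_n/Ω ≈ 231 kN

E48XX → F_EXX = 480 MPa.
t_e = 0.707 × 14 = 9.898 mm; A_we = 9.898 × 125 = 1237 mm².
Directional factor: 1.0 + 0.5 sin^1.5(45°) = 1.297.
F_nw = 0.6 × 480 × 1.297 = 373.6 MPa.
R_n/Ω = (373.6 × 1237) / 2.0 × 10⁻³ = 231.1 kN.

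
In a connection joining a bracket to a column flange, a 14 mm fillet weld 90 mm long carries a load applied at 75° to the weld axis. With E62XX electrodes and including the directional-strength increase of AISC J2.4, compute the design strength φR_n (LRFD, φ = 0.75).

φR_n ≈ 367 kN

E62XX → F_EXX = 620 MPa.
t_e = 0.707 × 14 = 9.898 mm; A_we = 9.898 × 90 = 890.8 mm².
Directional factor: 1.0 + 0.5 sin^1.5(75°) = 1.475.
F_nw = 0.6 × 620 × 1.475 = 548.6 MPa.
φR_n = 0.75 × 548.6 × 890.8 × 10⁻³ = 366.5 kN.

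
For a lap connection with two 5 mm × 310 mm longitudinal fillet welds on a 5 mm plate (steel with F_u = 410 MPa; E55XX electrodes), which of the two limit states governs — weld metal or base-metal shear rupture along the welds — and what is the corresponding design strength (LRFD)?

φR_n ≈ 542 kN (weld metal governs)

E55XX → F_EXX = 550 MPa.
t_e = 0.707 × 5 = 3.535 mm; L = 620 mm.
Weld metal: φR_n = 0.75 × 0.6 × 550 × 3.535 × 620 × 10⁻³ = 542.4 kN.
Base metal (shear rupture): φR_n = 0.75 × 0.6 × 410 × 5 × 620 × 10⁻³ = 572 kN.
Governing: weld metal.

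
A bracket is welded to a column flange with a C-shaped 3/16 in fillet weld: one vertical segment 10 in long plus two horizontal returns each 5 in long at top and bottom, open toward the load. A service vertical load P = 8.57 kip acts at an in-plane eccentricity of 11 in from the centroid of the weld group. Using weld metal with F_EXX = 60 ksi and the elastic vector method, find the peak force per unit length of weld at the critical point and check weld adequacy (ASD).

f_max ≈ 1.82 kip/in; adequate

Total weld length L_w = 20 in. Treat welds as unit-width lines.
Centroid: x̄ = 2×5×2.5 / 20 = 1.25 in from the vertical weld.
Polar moment about centroid: J = I_x + I_y = [10³/12 + 2×5×5²] + [10×1.25² + 2(5³/12 + 5×1.25²)] = 385.4 in³.
Direct shear f_v = P/L_w = 8.57 / 20 = 0.4285 kip/in (vertical).
Torsion M = P·e = 8.57 × 11 = 94.27 kip·in.
Critical point at (x, y) = (3.75, 5) from centroid. f_tx = M·y/J = 1.223 kip/in; f_ty = M·x/J = 0.9172 kip/in.
Resultant f_max = √[f_tx² + (f_v + f_ty)²] = √[1.223² + (0.4285 + 0.9172)²] = 1.818 kip/in.
Capacity per unit length: r_n/Ω = (1/2.0) × 0.6 × 60 × (0.707 × 0.1875) = 2.386 kip/in.
1.818 ≤ 2.386 → adequate.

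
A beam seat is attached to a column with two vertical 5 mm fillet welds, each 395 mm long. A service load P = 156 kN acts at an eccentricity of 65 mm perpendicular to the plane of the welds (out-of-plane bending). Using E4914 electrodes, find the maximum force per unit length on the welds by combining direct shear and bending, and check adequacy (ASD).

E49XX → F_EXX = 490 MPa.
L_w = 2 × 395 = 790 mm; section modulus (unit throat) S = 2 × L²/6 = 52010 mm².
Direct shear f_v = P/L_w = 156×10³/790 = 197.5 N/mm.
Moment M = P × e = 156×10³ × 65 = 10140000 N·mm; bending f_b = M/S = 195 N/mm.
f_max = √(f_v² + f_b²) = √(197.5² + 195²) = 277.5 N/mm.
r_n/Ω = (1/2.0) × 0.6 × 490 × (0.707 × 5) = 519.6 N/mm → adequate.

f_max ≈ 278 N/mm; adequate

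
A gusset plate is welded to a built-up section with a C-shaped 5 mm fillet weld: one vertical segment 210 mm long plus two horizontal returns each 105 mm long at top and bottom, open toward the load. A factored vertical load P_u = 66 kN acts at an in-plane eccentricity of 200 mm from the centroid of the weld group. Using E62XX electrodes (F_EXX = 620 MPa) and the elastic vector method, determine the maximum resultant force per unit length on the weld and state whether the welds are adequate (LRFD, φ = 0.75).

Total weld length L_w = 420 mm. Treat welds as unit-width lines.
Centroid: x̄ = 2×105×52.5 / 420 = 26.25 mm from the vertical weld.
Polar moment about centroid: J = I_x + I_y = [210³/12 + 2×105×105²] + [210×26.25² + 2(105³/12 + 105×26.25²)] = 3569000 mm³.
Direct shear f_v = P/L_w = 66×10³ / 420 = 157.1 N/mm (vertical).
Torsion M = P·e = 66×10³ × 200 = 13200000 N·mm.
Critical point at (x, y) = (78.75, 105) from centroid. f_tx = M·y/J = 388.3 N/mm; f_ty = M·x/J = 291.2 N/mm.
Resultant f_max = √[f_tx² + (f_v + f_ty)²] = √[388.3² + (157.1 + 291.2)²] = 593.1 N/mm.
Capacity per unit length: φr_n = 0.75 × 0.6 × 620 × (0.707 × 5) = 986.3 N/mm.
593.1 ≤ 986.3 → adequate.

f_max ≈ 593 N/mm; adequate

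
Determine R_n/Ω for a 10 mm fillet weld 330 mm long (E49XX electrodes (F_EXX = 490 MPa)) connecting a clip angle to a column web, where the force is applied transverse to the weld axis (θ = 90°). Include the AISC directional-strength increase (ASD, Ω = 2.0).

R_n/Ω ≈ 514 kN

t_e = 0.707 × 10 = 7.07 mm; A_we = 7.07 × 330 = 2333 mm².
Directional factor: 1.0 + 0.5 sin^1.5(90°) = 1.5.
F_nw = 0.6 × 490 × 1.5 = 441 MPa.
R_n/Ω = (441 × 2333) / 2.0 × 10⁻³ = 514.4 kN.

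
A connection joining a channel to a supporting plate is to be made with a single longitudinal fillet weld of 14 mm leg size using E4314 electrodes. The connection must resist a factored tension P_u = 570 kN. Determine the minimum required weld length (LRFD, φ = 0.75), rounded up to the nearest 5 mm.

L = 300 mm

E43XX → F_EXX = 430 MPa.
Throat t_e = 0.707 × 14 = 9.898 mm.
φr_n = 0.75 × 0.6 × 430 × 9.898 × 10⁻³ = 1.915 kN/mm.
L_req = P_u / φr_n = 570 / 1.915 = 297.6 mm total.
Round up → use L = 300 mm.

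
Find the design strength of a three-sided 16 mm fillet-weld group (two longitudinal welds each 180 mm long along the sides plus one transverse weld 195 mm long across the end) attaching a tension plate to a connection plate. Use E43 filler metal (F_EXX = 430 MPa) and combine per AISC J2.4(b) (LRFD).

φR_n ≈ 1310 kN

t_e = 0.707 × 16 = 11.31 mm.
R_nwl = 0.6 × 430 × 11.31 × 360 × 10⁻³ = 1051 kN (longitudinal, 2 welds).
R_nwt = 0.6 × 430 × 11.31 × 195 × 10⁻³ = 569.1 kN (transverse, base value).
(i) R_nwl + R_nwt = 1620 kN; (ii) 0.85 R_nwl + 1.5 R_nwt = 1747 kN.
R_n = max = 1747 kN [governs: (ii)]; φR_n = 1310 kN.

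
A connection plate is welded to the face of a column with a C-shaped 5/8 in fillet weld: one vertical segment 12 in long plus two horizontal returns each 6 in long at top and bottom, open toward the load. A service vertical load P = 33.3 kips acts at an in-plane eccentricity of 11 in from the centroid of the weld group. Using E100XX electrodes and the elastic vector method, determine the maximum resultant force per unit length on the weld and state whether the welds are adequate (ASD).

E100XX → F_EXX = 100 ksi.
Total weld length L_w = 24 in. Treat welds as unit-width lines.
Centroid: x̄ = 2×6×3 / 24 = 1.5 in from the vertical weld.
Polar moment about centroid: J = I_x + I_y = [12³/12 + 2×6×6²] + [12×1.5² + 2(6³/12 + 6×1.5²)] = 666 in³.
Direct shear f_v = P/L_w = 33.3 / 24 = 1.387 kip/in (vertical).
Torsion M = P·e = 33.3 × 11 = 366.3 kip·in.
Critical point at (x, y) = (4.5, 6) from centroid. f_tx = M·y/J = 3.3 kip/in; f_ty = M·x/J = 2.475 kip/in.
Resultant f_max = √[f_tx² + (f_v + f_ty)²] = √[3.3² + (1.387 + 2.475)²] = 5.08 kip/in.
Capacity per unit length: r_n/Ω = (1/2.0) × 0.6 × 100 × (0.707 × 0.625) = 13.26 kip/in.
5.08 ≤ 13.26 → adequate.

f_max ≈ 5.08 kip/in; adequate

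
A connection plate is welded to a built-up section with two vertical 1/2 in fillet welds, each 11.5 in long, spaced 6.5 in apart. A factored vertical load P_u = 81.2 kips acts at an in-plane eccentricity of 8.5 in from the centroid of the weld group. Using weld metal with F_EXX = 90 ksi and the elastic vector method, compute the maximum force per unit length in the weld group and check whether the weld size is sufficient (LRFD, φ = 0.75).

Total weld length L_w = 23 in. Treat welds as unit-width lines.
Polar moment about centroid: J = 2[d³/12 + d(b/2)²] = 2[11.5³/12 + 11.5×3.25²] = 496.4 in³.
Direct shear f_v = P/L_w = 81.2 / 23 = 3.53 kip/in (vertical).
Torsion M = P·e = 81.2 × 8.5 = 690.2 kip·in.
Critical point at (x, y) = (3.25, 5.75) from centroid. f_tx = M·y/J = 7.995 kip/in; f_ty = M·x/J = 4.519 kip/in.
Resultant f_max = √[f_tx² + (f_v + f_ty)²] = √[7.995² + (3.53 + 4.519)²] = 11.34 kip/in.
Capacity per unit length: φr_n = 0.75 × 0.6 × 90 × (0.707 × 0.5) = 14.32 kip/in.
11.34 ≤ 14.32 → adequate.

f_max ≈ 11.3 kip/in; adequate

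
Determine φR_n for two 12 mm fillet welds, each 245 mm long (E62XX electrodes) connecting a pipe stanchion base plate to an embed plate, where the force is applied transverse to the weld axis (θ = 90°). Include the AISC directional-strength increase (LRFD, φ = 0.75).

φR_n ≈ 1740 kN

E62XX → F_EXX = 620 MPa.
t_e = 0.707 × 12 = 8.484 mm; A_we = 8.484 × 490 = 4157 mm².
Directional factor: 1.0 + 0.5 sin^1.5(90°) = 1.5.
F_nw = 0.6 × 620 × 1.5 = 558 MPa.
φR_n = 0.75 × 558 × 4157 × 10⁻³ = 1740 kN.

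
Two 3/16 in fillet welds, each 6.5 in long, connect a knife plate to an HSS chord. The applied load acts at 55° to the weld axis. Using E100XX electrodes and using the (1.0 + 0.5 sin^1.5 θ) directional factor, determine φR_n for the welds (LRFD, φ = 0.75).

E100XX → F_EXX = 100 ksi.
t_e = 0.707 × 0.1875 = 0.1326 in; A_we = 0.1326 × 13 = 1.723 in².
Directional factor: 1.0 + 0.5 sin^1.5(55°) = 1.371.
F_nw = 0.6 × 100 × 1.371 = 82.24 ksi.
φR_n = 0.75 × 82.24 × 1.723 = 106.3 kip.

φR_n ≈ 106 kip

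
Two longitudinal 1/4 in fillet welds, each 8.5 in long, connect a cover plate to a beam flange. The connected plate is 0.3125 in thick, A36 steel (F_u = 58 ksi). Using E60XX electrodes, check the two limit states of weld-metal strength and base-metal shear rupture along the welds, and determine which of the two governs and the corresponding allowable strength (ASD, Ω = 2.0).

E60XX → F_EXX = 60 ksi.
t_e = 0.707 × 0.25 = 0.1767 in; L = 17 in.
Weld metal: R_n/Ω = (1/2.0) × 0.6 × 60 × 0.1767 × 17 = 54.09 kips.
Base metal (shear rupture): R_n/Ω = (1/2.0) × 0.6 × 58 × 0.3125 × 17 = 92.44 kips.
Governing: weld metal.

R_n/Ω ≈ 54.1 kips (weld metal governs)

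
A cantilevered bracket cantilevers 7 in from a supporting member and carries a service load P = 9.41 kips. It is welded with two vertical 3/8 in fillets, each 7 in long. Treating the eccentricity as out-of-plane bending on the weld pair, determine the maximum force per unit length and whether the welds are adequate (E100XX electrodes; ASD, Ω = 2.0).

f_max ≈ 4.09 kip/in; adequate

E100XX → F_EXX = 100 ksi.
L_w = 2 × 7 = 14 in; section modulus (unit throat) S = 2 × L²/6 = 16.33 in².
Direct shear f_v = P/L_w = 9.41/14 = 0.6721 kip/in.
Moment M = P × e = 9.41 × 7 = 65.87 kip·in; bending f_b = M/S = 4.033 kip/in.
f_max = √(f_v² + f_b²) = √(0.6721² + 4.033²) = 4.088 kip/in.
r_n/Ω = (1/2.0) × 0.6 × 100 × (0.707 × 0.375) = 7.954 kip/in → adequate.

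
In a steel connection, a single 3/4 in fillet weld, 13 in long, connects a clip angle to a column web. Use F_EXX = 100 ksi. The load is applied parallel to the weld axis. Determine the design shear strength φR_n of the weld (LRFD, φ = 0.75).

Effective throat t_e = 0.707 × 0.75 = 0.5302 in.
Total length L = 13 in; A_we = 0.5302 × 13 = 6.893 in².
F_nw = 0.6 F_EXX = 0.6 × 100 = 60 ksi.
φR_n = 0.75 × 60 × 6.893 = 310.2 kip.

φR_n ≈ 310 kip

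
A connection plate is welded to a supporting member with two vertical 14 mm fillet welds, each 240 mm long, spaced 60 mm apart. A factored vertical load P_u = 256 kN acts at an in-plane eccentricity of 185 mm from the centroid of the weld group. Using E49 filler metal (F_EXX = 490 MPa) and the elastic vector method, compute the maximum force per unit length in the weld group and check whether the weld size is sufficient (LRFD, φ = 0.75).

f_max ≈ 2330 N/mm; NOT adequate

Total weld length L_w = 480 mm. Treat welds as unit-width lines.
Polar moment about centroid: J = 2[d³/12 + d(b/2)²] = 2[240³/12 + 240×30²] = 2736000 mm³.
Direct shear f_v = P/L_w = 256×10³ / 480 = 533.3 N/mm (vertical).
Torsion M = P·e = 256×10³ × 185 = 47360000 N·mm.
Critical point at (x, y) = (30, 120) from centroid. f_tx = M·y/J = 2077 N/mm; f_ty = M·x/J = 519.3 N/mm.
Resultant f_max = √[f_tx² + (f_v + f_ty)²] = √[2077² + (533.3 + 519.3)²] = 2329 N/mm.
Capacity per unit length: φr_n = 0.75 × 0.6 × 490 × (0.707 × 14) = 2183 N/mm.
2329 > 2183 → NOT adequate.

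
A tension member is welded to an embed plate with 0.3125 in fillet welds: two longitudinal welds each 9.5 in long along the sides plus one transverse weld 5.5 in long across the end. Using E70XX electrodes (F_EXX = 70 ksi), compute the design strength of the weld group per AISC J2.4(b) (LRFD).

t_e = 0.707 × 0.3125 = 0.2209 in.
R_nwl = 0.6 × 70 × 0.2209 × 19 = 176.3 kips (longitudinal, 2 welds).
R_nwt = 0.6 × 70 × 0.2209 × 5.5 = 51.04 kips (transverse, base value).
(i) R_nwl + R_nwt = 227.3 kips; (ii) 0.85 R_nwl + 1.5 R_nwt = 226.4 kips.
R_n = max = 227.3 kips [governs: (i)]; φR_n = 170.5 kips.

φR_n ≈ 171 kips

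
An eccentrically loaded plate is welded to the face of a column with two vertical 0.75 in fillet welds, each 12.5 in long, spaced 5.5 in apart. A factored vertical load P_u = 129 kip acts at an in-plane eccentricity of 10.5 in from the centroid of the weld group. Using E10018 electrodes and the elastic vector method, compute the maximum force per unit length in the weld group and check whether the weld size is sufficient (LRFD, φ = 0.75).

f_max ≈ 20.6 kip/in; adequate

E100XX → F_EXX = 100 ksi.
Total weld length L_w = 25 in. Treat welds as unit-width lines.
Polar moment about centroid: J = 2[d³/12 + d(b/2)²] = 2[12.5³/12 + 12.5×2.75²] = 514.6 in³.
Direct shear f_v = P/L_w = 129 / 25 = 5.16 kip/in (vertical).
Torsion M = P·e = 129 × 10.5 = 1354.5 kip·in.
Critical point at (x, y) = (2.75, 6.25) from centroid. f_tx = M·y/J = 16.45 kip/in; f_ty = M·x/J = 7.239 kip/in.
Resultant f_max = √[f_tx² + (f_v + f_ty)²] = √[16.45² + (5.16 + 7.239)²] = 20.6 kip/in.
Capacity per unit length: φr_n = 0.75 × 0.6 × 100 × (0.707 × 0.75) = 23.86 kip/in.
20.6 ≤ 23.86 → adequate.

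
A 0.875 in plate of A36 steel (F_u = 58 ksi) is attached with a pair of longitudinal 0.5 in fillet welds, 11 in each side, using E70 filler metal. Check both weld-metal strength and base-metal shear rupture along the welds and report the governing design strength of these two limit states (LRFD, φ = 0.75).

φR_n ≈ 245 kips (weld metal governs)

E70XX → F_EXX = 70 ksi.
t_e = 0.707 × 0.5 = 0.3535 in; L = 22 in.
Weld metal: φR_n = 0.75 × 0.6 × 70 × 0.3535 × 22 = 245 kips.
Base metal (shear rupture): φR_n = 0.75 × 0.6 × 58 × 0.875 × 22 = 502.4 kips.
Governing: weld metal.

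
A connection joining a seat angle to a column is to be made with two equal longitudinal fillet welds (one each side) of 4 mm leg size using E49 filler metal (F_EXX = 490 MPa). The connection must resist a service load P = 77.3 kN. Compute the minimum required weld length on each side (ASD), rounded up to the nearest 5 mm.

Throat t_e = 0.707 × 4 = 2.828 mm.
r_n/Ω = (0.6 × 490 × 2.828) / 2.0 = 415.7 N/mm = 0.4157 kN/mm.
L_req = P / (r_n/Ω) = 77.3 / 0.4157 = 185.9 mm total.
Per side: 185.9 / 2 = 92.97 mm.
Round up → use L = 95 mm on each side.

L = 95 mm on each side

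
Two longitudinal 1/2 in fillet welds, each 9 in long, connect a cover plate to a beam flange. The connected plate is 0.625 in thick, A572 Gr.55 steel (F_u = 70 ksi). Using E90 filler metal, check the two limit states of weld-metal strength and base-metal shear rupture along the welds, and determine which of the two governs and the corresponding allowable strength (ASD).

E90XX → F_EXX = 90 ksi.
t_e = 0.707 × 0.5 = 0.3535 in; L = 18 in.
Weld metal: R_n/Ω = (1/2.0) × 0.6 × 90 × 0.3535 × 18 = 171.8 kips.
Base metal (shear rupture): R_n/Ω = (1/2.0) × 0.6 × 70 × 0.625 × 18 = 236.2 kips.
Governing: weld metal.

R_n/Ω ≈ 172 kips (weld metal governs)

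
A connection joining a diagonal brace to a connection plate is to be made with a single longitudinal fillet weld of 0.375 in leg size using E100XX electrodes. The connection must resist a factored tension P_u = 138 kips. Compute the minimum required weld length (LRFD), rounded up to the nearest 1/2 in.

E100XX → F_EXX = 100 ksi.
Throat t_e = 0.707 × 0.375 = 0.2651 in.
φr_n = 0.75 × 0.6 × 100 × 0.2651 = 11.93 kips/in.
L_req = P_u / φr_n = 138 / 11.93 = 11.57 in total.
Round up → use L = 12 in.

L = 12 in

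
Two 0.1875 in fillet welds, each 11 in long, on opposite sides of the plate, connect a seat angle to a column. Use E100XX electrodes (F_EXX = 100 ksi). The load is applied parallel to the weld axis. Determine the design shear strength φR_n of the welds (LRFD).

φR_n ≈ 131 kip

Effective throat t_e = 0.707 × 0.1875 = 0.1326 in.
Total length L = 22 in; A_we = 0.1326 × 22 = 2.916 in².
F_nw = 0.6 F_EXX = 0.6 × 100 = 60 ksi.
φR_n = 0.75 × 60 × 2.916 = 131.2 kip.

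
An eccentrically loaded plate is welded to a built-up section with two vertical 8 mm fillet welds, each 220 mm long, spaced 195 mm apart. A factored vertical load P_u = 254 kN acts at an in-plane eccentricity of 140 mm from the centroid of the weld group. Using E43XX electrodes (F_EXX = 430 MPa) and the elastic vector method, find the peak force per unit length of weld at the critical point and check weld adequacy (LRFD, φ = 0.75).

f_max ≈ 1330 N/mm; NOT adequate

Total weld length L_w = 440 mm. Treat welds as unit-width lines.
Polar moment about centroid: J = 2[d³/12 + d(b/2)²] = 2[220³/12 + 220×97.5²] = 5957000 mm³.
Direct shear f_v = P/L_w = 254×10³ / 440 = 577.3 N/mm (vertical).
Torsion M = P·e = 254×10³ × 140 = 35560000 N·mm.
Critical point at (x, y) = (97.5, 110) from centroid. f_tx = M·y/J = 656.6 N/mm; f_ty = M·x/J = 582 N/mm.
Resultant f_max = √[f_tx² + (f_v + f_ty)²] = √[656.6² + (577.3 + 582)²] = 1332 N/mm.
Capacity per unit length: φr_n = 0.75 × 0.6 × 430 × (0.707 × 8) = 1094 N/mm.
1332 > 1094 → NOT adequate.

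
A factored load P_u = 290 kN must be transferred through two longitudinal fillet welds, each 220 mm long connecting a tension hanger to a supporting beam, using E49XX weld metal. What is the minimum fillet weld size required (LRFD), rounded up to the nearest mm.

w = 5 mm

E49XX → F_EXX = 490 MPa.
Total weld length L = 440 mm.
Required throat t_e = P_u / (φ × 0.6 F_EXX × L) = 290 / (0.75 × 0.6 × 490 × 440 × 10⁻³) = 2.989 mm.
Required leg w = t_e / 0.707 = 4.228 mm → use 5 mm.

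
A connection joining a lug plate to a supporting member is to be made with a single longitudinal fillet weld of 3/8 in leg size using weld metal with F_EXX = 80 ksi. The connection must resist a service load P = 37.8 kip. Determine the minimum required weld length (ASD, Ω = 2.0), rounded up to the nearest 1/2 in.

Throat t_e = 0.707 × 0.375 = 0.2651 in.
r_n/Ω = (0.6 × 80 × 0.2651) / 2.0 = 6.363 kip/in.
L_req = P / (r_n/Ω) = 37.8 / 6.363 = 5.941 in total.
Round up → use L = 6 in.

L = 6 in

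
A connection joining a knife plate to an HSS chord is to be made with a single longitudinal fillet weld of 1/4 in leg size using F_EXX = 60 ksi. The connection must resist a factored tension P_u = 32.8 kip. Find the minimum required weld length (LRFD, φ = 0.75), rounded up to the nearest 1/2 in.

L = 7 in

Throat t_e = 0.707 × 0.25 = 0.1767 in.
φr_n = 0.75 × 0.6 × 60 × 0.1767 = 4.772 kip/in.
L_req = P_u / φr_n = 32.8 / 4.772 = 6.873 in total.
Round up → use L = 7 in.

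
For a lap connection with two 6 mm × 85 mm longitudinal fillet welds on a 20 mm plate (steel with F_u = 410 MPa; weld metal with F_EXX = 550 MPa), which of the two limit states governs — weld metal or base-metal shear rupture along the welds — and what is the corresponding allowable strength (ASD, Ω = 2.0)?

t_e = 0.707 × 6 = 4.242 mm; L = 170 mm.
Weld metal: R_n/Ω = (1/2.0) × 0.6 × 550 × 4.242 × 170 × 10⁻³ = 119 kN.
Base metal (shear rupture): R_n/Ω = (1/2.0) × 0.6 × 410 × 20 × 170 × 10⁻³ = 418.2 kN.
Governing: weld metal.

R_n/Ω ≈ 119 kN (weld metal governs)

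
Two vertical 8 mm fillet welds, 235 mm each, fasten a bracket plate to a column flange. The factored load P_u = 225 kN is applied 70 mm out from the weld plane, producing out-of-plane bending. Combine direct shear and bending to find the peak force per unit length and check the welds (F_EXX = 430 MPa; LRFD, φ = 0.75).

f_max ≈ 980 N/mm; adequate

L_w = 2 × 235 = 470 mm; section modulus (unit throat) S = 2 × L²/6 = 18410 mm².
Direct shear f_v = P/L_w = 225×10³/470 = 478.7 N/mm.
Moment M = P × e = 225×10³ × 70 = 15750000 N·mm; bending f_b = M/S = 855.6 N/mm.
f_max = √(f_v² + f_b²) = √(478.7² + 855.6²) = 980.4 N/mm.
φr_n = 0.75 × 0.6 × 430 × (0.707 × 8) = 1094 N/mm → adequate.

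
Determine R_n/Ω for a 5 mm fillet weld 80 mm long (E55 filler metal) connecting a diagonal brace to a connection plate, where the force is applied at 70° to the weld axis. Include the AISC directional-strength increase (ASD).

R_n/Ω ≈ 67.9 kN

E55XX → F_EXX = 550 MPa.
t_e = 0.707 × 5 = 3.535 mm; A_we = 3.535 × 80 = 282.8 mm².
Directional factor: 1.0 + 0.5 sin^1.5(70°) = 1.455.
F_nw = 0.6 × 550 × 1.455 = 480.3 MPa.
R_n/Ω = (480.3 × 282.8) / 2.0 × 10⁻³ = 67.91 kN.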